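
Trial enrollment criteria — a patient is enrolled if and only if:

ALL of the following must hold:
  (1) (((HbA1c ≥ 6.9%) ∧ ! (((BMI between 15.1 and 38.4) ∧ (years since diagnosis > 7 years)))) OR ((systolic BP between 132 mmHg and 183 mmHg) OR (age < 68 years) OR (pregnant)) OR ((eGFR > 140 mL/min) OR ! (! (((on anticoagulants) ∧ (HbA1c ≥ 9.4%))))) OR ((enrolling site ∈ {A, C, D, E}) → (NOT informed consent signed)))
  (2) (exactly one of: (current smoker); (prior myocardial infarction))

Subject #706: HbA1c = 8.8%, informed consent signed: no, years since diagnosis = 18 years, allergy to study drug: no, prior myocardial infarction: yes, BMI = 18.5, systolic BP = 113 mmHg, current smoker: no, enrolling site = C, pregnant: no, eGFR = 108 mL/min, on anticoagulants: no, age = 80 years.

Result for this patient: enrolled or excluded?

Enrolled

Atomic conditions:
  HbA1c ≥ 6.9%: 8.8 ≥ 6.9 is true
  BMI between 15.1 and 38.4: 18.5 in [15.1, 38.4] is true
  years since diagnosis > 7 years: 18 > 7 is true
  systolic BP between 132 mmHg and 183 mmHg: 113 in [132, 183] is false
  age < 68 years: 80 < 68 is false
  pregnant: no → false
  eGFR > 140 mL/min: 108 > 140 is false
  on anticoagulants: no → false
  HbA1c ≥ 9.4%: 8.8 ≥ 9.4 is false
  enrolling site ∈ {A, C, D, E}: C is in the set → true
  NOT informed consent signed: no → true
  current smoker: no → false
  prior myocardial infarction: yes → true
Combine:
[1.1.2.1] true AND true = true
[1.1.2] NOT true = false
[1.1] true AND false = false
[1.2] false OR false OR false = false
[1.3.2.1.1] false AND false = false
[1.3.2.1] NOT false = true
[1.3.2] NOT true = false
[1.3] false OR false = false
[1.4] true → true = true
[1] false OR false OR false OR true = true
[2] exactly-one(false, true) = true
[root] true AND true = true
Overall: true → enrolled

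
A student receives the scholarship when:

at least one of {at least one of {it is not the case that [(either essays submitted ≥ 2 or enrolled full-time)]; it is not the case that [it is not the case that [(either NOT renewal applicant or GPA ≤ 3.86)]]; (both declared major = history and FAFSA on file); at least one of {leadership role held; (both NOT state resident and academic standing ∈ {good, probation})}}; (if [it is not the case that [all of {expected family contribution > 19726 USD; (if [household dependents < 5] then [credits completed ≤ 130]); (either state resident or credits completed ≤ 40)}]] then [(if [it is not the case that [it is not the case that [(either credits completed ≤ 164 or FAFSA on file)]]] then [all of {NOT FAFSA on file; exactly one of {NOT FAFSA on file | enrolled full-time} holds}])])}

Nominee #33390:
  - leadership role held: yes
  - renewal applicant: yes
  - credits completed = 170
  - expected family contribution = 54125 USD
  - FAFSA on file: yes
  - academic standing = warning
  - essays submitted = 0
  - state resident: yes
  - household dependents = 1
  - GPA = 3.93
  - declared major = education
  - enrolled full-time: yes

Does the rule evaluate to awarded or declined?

Atomic conditions:
  essays submitted ≥ 2: 0 ≥ 2 is false
  enrolled full-time: yes → true
  NOT renewal applicant: yes → false
  GPA ≤ 3.86: 3.93 ≤ 3.86 is false
  declared major = history: education == history is false
  FAFSA on file: yes → true
  leadership role held: yes → true
  NOT state resident: yes → false
  academic standing ∈ {good, probation}: warning is not in the set → false
  expected family contribution > 19726 USD: 54125 > 19726 is true
  household dependents < 5: 1 < 5 is true
  credits completed ≤ 130: 170 ≤ 130 is false
  state resident: yes → true
  credits completed ≤ 40: 170 ≤ 40 is false
  credits completed ≤ 164: 170 ≤ 164 is false
  NOT FAFSA on file: yes → false
Combine:
[1.1.1] false OR true = true
[1.1] NOT true = false
[1.2.1.1] false OR false = false
[1.2.1] NOT false = true
[1.2] NOT true = false
[1.3] false AND true = false
[1.4.2] false AND false = false
[1.4] true OR false = true
[1] false OR false OR false OR true = true
[2.1.1.2] true → false = false
[2.1.1.3] true OR false = true
[2.1.1] true AND false AND true = false
[2.1] NOT false = true
[2.2.1.1.1] false OR true = true
[2.2.1.1] NOT true = false
[2.2.1] NOT false = true
[2.2.2.2] exactly-one(false, true) = true
[2.2.2] false AND true = false
[2.2] true → false = false
[2] true → false = false
[root] true OR false = true
Overall: true → awarded

Awarded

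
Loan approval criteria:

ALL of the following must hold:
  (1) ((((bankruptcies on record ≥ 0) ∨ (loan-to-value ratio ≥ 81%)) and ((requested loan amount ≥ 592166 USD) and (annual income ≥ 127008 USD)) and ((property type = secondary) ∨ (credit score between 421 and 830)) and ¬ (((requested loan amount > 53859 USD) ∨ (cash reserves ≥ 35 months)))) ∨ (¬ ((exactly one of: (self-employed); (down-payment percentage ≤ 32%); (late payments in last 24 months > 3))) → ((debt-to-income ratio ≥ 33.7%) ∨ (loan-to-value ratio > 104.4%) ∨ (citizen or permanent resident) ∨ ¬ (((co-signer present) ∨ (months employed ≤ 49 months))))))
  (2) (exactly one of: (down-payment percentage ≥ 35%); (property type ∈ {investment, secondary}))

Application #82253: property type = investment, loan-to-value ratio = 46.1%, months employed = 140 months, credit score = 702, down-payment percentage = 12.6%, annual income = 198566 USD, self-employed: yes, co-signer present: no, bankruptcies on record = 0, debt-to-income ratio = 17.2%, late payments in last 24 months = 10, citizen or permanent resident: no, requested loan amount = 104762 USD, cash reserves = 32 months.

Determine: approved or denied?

Atomic conditions:
  bankruptcies on record ≥ 0: 0 ≥ 0 is true
  loan-to-value ratio ≥ 81%: 46.1 ≥ 81 is false
  requested loan amount ≥ 592166 USD: 104762 ≥ 592166 is false
  annual income ≥ 127008 USD: 198566 ≥ 127008 is true
  property type = secondary: investment == secondary is false
  credit score between 421 and 830: 702 in [421, 830] is true
  requested loan amount > 53859 USD: 104762 > 53859 is true
  cash reserves ≥ 35 months: 32 ≥ 35 is false
  self-employed: yes → true
  down-payment percentage ≤ 32%: 12.6 ≤ 32 is true
  late payments in last 24 months > 3: 10 > 3 is true
  debt-to-income ratio ≥ 33.7%: 17.2 ≥ 33.7 is false
  loan-to-value ratio > 104.4%: 46.1 > 104.4 is false
  citizen or permanent resident: no → false
  co-signer present: no → false
  months employed ≤ 49 months: 140 ≤ 49 is false
  down-payment percentage ≥ 35%: 12.6 ≥ 35 is false
  property type ∈ {investment, secondary}: investment is in the set → true
Combine:
[1.1.1] true OR false = true
[1.1.2] false AND true = false
[1.1.3] false OR true = true
[1.1.4.1] true OR false = true
[1.1.4] NOT true = false
[1.1] true AND false AND true AND false = false
[1.2.1.1] exactly-one(true, true, true) = false
[1.2.1] NOT false = true
[1.2.2.4.1] false OR false = false
[1.2.2.4] NOT false = true
[1.2.2] false OR false OR false OR true = true
[1.2] true → true = true
[1] false OR true = true
[2] exactly-one(false, true) = true
[root] true AND true = true
Overall: true → approved

Approved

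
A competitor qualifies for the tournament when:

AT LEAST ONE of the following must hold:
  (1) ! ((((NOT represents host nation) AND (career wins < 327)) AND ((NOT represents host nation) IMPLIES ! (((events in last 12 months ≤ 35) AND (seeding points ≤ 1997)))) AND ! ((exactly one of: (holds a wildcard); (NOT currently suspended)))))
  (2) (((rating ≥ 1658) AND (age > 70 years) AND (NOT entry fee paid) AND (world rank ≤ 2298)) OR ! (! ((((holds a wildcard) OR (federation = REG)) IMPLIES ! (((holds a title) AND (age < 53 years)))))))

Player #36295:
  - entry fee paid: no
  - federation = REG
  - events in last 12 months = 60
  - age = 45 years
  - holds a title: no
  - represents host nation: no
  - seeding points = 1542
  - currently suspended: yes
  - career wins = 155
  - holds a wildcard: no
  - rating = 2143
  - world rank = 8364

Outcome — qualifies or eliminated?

Atomic conditions:
  NOT represents host nation: no → true
  career wins < 327: 155 < 327 is true
  events in last 12 months ≤ 35: 60 ≤ 35 is false
  seeding points ≤ 1997: 1542 ≤ 1997 is true
  holds a wildcard: no → false
  NOT currently suspended: yes → false
  rating ≥ 1658: 2143 ≥ 1658 is true
  age > 70 years: 45 > 70 is false
  NOT entry fee paid: no → true
  world rank ≤ 2298: 8364 ≤ 2298 is false
  federation = REG: REG == REG is true
  holds a title: no → false
  age < 53 years: 45 < 53 is true
Combine:
[1.1.1] true AND true = true
[1.1.2.2.1] false AND true = false
[1.1.2.2] NOT false = true
[1.1.2] true → true = true
[1.1.3.1] exactly-one(false, false) = false
[1.1.3] NOT false = true
[1.1] true AND true AND true = true
[1] NOT true = false
[2.1] true AND false AND true AND false = false
[2.2.1.1.1] false OR true = true
[2.2.1.1.2.1] false AND true = false
[2.2.1.1.2] NOT false = true
[2.2.1.1] true → true = true
[2.2.1] NOT true = false
[2.2] NOT false = true
[2] false OR true = true
[root] false OR true = true
Overall: true → qualifies

Qualifies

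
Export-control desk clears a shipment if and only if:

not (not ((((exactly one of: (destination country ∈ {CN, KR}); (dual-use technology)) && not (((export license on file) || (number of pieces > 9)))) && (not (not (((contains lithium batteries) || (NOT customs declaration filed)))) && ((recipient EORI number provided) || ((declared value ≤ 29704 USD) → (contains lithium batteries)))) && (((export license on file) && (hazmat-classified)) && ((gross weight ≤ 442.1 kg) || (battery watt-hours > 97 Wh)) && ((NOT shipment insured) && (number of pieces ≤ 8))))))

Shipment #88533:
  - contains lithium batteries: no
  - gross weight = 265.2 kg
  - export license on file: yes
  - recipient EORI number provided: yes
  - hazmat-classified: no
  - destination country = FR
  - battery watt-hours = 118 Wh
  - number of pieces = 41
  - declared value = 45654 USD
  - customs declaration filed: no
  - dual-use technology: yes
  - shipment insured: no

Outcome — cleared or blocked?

Atomic conditions:
  destination country ∈ {CN, KR}: FR is not in the set → false
  dual-use technology: yes → true
  export license on file: yes → true
  number of pieces > 9: 41 > 9 is true
  contains lithium batteries: no → false
  NOT customs declaration filed: no → true
  recipient EORI number provided: yes → true
  declared value ≤ 29704 USD: 45654 ≤ 29704 is false
  hazmat-classified: no → false
  gross weight ≤ 442.1 kg: 265.2 ≤ 442.1 is true
  battery watt-hours > 97 Wh: 118 > 97 is true
  NOT shipment insured: no → true
  number of pieces ≤ 8: 41 ≤ 8 is false
Combine:
[1.1.1.1] exactly-one(false, true) = true
[1.1.1.2.1] true OR true = true
[1.1.1.2] NOT true = false
[1.1.1] true AND false = false
[1.1.2.1.1.1] false OR true = true
[1.1.2.1.1] NOT true = false
[1.1.2.1] NOT false = true
[1.1.2.2.2] false → false (antecedent false ⇒ implication holds) = true
[1.1.2.2] true OR true = true
[1.1.2] true AND true = true
[1.1.3.1] true AND false = false
[1.1.3.2] true OR true = true
[1.1.3.3] true AND false = false
[1.1.3] false AND true AND false = false
[1.1] false AND true AND false = false
[1] NOT false = true
[root] NOT true = false
Overall: false → blocked

Blocked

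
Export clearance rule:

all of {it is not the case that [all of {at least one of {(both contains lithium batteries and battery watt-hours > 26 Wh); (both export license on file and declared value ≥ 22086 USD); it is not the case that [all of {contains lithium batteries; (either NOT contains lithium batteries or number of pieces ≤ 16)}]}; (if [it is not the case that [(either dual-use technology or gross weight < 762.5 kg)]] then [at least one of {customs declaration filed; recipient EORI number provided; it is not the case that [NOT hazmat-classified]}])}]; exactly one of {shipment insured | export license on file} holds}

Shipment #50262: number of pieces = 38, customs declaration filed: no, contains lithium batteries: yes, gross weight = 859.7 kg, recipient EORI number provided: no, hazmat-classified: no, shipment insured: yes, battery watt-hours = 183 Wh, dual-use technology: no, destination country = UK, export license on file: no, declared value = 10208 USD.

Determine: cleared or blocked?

Atomic conditions:
  contains lithium batteries: yes → true
  battery watt-hours > 26 Wh: 183 > 26 is true
  export license on file: no → false
  declared value ≥ 22086 USD: 10208 ≥ 22086 is false
  NOT contains lithium batteries: yes → false
  number of pieces ≤ 16: 38 ≤ 16 is false
  dual-use technology: no → false
  gross weight < 762.5 kg: 859.7 < 762.5 is false
  customs declaration filed: no → false
  recipient EORI number provided: no → false
  NOT hazmat-classified: no → true
  shipment insured: yes → true
Combine:
[1.1.1.1] true AND true = true
[1.1.1.2] false AND false = false
[1.1.1.3.1.2] false OR false = false
[1.1.1.3.1] true AND false = false
[1.1.1.3] NOT false = true
[1.1.1] true OR false OR true = true
[1.1.2.1.1] false OR false = false
[1.1.2.1] NOT false = true
[1.1.2.2.3] NOT true = false
[1.1.2.2] false OR false OR false = false
[1.1.2] true → false = false
[1.1] true AND false = false
[1] NOT false = true
[2] exactly-one(true, false) = true
[root] true AND true = true
Overall: true → cleared

Cleared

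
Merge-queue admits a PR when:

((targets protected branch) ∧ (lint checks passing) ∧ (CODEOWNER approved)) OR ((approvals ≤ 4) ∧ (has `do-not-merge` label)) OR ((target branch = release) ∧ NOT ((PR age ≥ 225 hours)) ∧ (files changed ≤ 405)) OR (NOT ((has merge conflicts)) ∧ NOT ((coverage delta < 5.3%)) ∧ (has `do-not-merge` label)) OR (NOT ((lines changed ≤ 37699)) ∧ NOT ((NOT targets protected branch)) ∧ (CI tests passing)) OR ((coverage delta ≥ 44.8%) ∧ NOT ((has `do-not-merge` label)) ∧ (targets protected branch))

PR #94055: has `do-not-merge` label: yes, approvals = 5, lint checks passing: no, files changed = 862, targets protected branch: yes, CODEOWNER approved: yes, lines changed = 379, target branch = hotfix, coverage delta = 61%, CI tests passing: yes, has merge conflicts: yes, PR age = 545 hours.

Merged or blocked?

Blocked

Atomic conditions:
  targets protected branch: yes → true
  lint checks passing: no → false
  CODEOWNER approved: yes → true
  approvals ≤ 4: 5 ≤ 4 is false
  has `do-not-merge` label: yes → true
  target branch = release: hotfix == release is false
  PR age ≥ 225 hours: 545 ≥ 225 is true
  files changed ≤ 405: 862 ≤ 405 is false
  has merge conflicts: yes → true
  coverage delta < 5.3%: 61 < 5.3 is false
  lines changed ≤ 37699: 379 ≤ 37699 is true
  NOT targets protected branch: yes → false
  CI tests passing: yes → true
  coverage delta ≥ 44.8%: 61 ≥ 44.8 is true
Combine:
[1] true AND false AND true = false
[2] false AND true = false
[3.2] NOT true = false
[3] false AND false AND false = false
[4.1] NOT true = false
[4.2] NOT false = true
[4] false AND true AND true = false
[5.1] NOT true = false
[5.2] NOT false = true
[5] false AND true AND true = false
[6.2] NOT true = false
[6] true AND false AND true = false
[root] false OR false OR false OR false OR false OR false = false
Overall: false → blocked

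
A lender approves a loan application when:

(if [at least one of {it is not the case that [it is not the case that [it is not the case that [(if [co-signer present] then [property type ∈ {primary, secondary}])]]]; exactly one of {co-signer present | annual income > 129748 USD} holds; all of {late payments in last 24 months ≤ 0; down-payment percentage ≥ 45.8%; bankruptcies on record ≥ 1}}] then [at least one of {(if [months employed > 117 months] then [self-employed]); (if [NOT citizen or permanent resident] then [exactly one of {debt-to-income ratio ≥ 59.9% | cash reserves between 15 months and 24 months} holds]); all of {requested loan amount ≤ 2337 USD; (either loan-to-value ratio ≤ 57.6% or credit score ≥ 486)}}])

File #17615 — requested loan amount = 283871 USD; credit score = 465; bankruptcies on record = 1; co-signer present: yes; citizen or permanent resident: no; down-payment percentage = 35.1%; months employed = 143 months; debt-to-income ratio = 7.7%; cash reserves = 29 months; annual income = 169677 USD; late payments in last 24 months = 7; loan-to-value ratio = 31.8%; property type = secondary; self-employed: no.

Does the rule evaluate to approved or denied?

Atomic conditions:
  co-signer present: yes → true
  property type ∈ {primary, secondary}: secondary is in the set → true
  annual income > 129748 USD: 169677 > 129748 is true
  late payments in last 24 months ≤ 0: 7 ≤ 0 is false
  down-payment percentage ≥ 45.8%: 35.1 ≥ 45.8 is false
  bankruptcies on record ≥ 1: 1 ≥ 1 is true
  months employed > 117 months: 143 > 117 is true
  self-employed: no → false
  NOT citizen or permanent resident: no → true
  debt-to-income ratio ≥ 59.9%: 7.7 ≥ 59.9 is false
  cash reserves between 15 months and 24 months: 29 in [15, 24] is false
  requested loan amount ≤ 2337 USD: 283871 ≤ 2337 is false
  loan-to-value ratio ≤ 57.6%: 31.8 ≤ 57.6 is true
  credit score ≥ 486: 465 ≥ 486 is false
Combine:
[1.1.1.1.1] true → true = true
[1.1.1.1] NOT true = false
[1.1.1] NOT false = true
[1.1] NOT true = false
[1.2] exactly-one(true, true) = false
[1.3] false AND false AND true = false
[1] false OR false OR false = false
[2.1] true → false = false
[2.2.2] exactly-one(false, false) = false
[2.2] true → false = false
[2.3.2] true OR false = true
[2.3] false AND true = false
[2] false OR false OR false = false
[root] false → false (antecedent false ⇒ implication holds) = true
Overall: true → approved

Approved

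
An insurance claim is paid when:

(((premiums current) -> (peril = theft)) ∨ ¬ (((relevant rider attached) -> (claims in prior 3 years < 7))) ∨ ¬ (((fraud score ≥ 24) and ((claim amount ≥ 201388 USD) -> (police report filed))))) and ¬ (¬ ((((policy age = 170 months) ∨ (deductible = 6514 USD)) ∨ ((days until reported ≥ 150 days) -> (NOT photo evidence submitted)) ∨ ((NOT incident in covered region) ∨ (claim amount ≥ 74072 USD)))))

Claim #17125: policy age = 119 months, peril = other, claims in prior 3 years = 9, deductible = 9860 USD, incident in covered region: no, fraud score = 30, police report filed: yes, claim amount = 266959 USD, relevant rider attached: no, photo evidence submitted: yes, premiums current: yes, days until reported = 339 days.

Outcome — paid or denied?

Atomic conditions:
  premiums current: yes → true
  peril = theft: other == theft is false
  relevant rider attached: no → false
  claims in prior 3 years < 7: 9 < 7 is false
  fraud score ≥ 24: 30 ≥ 24 is true
  claim amount ≥ 201388 USD: 266959 ≥ 201388 is true
  police report filed: yes → true
  policy age = 170 months: 119 == 170 is false
  deductible = 6514 USD: 9860 == 6514 is false
  days until reported ≥ 150 days: 339 ≥ 150 is true
  NOT photo evidence submitted: yes → false
  NOT incident in covered region: no → true
  claim amount ≥ 74072 USD: 266959 ≥ 74072 is true
Combine:
[1.1] true → false = false
[1.2.1] false → false (antecedent false ⇒ implication holds) = true
[1.2] NOT true = false
[1.3.1.2] true → true = true
[1.3.1] true AND true = true
[1.3] NOT true = false
[1] false OR false OR false = false
[2.1.1.1] false OR false = false
[2.1.1.2] true → false = false
[2.1.1.3] true OR true = true
[2.1.1] false OR false OR true = true
[2.1] NOT true = false
[2] NOT false = true
[root] false AND true = false
Overall: false → denied

Denied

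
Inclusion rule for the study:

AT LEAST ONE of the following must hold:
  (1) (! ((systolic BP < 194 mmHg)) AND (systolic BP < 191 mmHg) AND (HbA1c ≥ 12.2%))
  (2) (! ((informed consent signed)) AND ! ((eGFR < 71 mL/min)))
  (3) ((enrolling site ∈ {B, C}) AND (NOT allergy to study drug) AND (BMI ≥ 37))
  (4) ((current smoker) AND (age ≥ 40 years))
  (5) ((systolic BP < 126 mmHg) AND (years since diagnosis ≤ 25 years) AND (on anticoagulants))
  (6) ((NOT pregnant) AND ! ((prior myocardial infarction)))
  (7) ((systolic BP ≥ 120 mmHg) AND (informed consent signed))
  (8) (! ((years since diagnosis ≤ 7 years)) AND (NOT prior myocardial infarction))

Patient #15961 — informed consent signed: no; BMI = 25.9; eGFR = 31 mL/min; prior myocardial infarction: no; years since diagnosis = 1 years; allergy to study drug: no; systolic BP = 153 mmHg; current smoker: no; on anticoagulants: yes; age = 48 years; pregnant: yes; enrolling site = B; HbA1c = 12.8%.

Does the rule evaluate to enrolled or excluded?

Excluded

Atomic conditions:
  systolic BP < 194 mmHg: 153 < 194 is true
  systolic BP < 191 mmHg: 153 < 191 is true
  HbA1c ≥ 12.2%: 12.8 ≥ 12.2 is true
  informed consent signed: no → false
  eGFR < 71 mL/min: 31 < 71 is true
  enrolling site ∈ {B, C}: B is in the set → true
  NOT allergy to study drug: no → true
  BMI ≥ 37: 25.9 ≥ 37 is false
  current smoker: no → false
  age ≥ 40 years: 48 ≥ 40 is true
  systolic BP < 126 mmHg: 153 < 126 is false
  years since diagnosis ≤ 25 years: 1 ≤ 25 is true
  on anticoagulants: yes → true
  NOT pregnant: yes → false
  prior myocardial infarction: no → false
  systolic BP ≥ 120 mmHg: 153 ≥ 120 is true
  years since diagnosis ≤ 7 years: 1 ≤ 7 is true
  NOT prior myocardial infarction: no → true
Combine:
[1.1] NOT true = false
[1] false AND true AND true = false
[2.1] NOT false = true
[2.2] NOT true = false
[2] true AND false = false
[3] true AND true AND false = false
[4] false AND true = false
[5] false AND true AND true = false
[6.2] NOT false = true
[6] false AND true = false
[7] true AND false = false
[8.1] NOT true = false
[8] false AND true = false
[root] false OR false OR false OR false OR false OR false OR false OR false = false
Overall: false → excluded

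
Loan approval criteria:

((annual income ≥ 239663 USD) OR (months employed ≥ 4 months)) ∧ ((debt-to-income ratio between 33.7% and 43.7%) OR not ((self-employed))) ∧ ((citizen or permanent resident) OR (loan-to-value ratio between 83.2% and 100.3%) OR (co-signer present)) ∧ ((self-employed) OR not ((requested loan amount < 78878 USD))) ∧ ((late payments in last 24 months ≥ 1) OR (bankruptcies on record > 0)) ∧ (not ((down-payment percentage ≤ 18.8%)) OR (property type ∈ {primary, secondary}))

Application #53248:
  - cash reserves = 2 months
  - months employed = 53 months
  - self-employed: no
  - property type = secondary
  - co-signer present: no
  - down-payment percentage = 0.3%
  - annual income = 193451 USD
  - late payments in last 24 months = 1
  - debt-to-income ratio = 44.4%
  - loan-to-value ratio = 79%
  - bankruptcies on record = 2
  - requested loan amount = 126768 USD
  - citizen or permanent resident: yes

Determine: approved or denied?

Atomic conditions:
  annual income ≥ 239663 USD: 193451 ≥ 239663 is false
  months employed ≥ 4 months: 53 ≥ 4 is true
  debt-to-income ratio between 33.7% and 43.7%: 44.4 in [33.7, 43.7] is false
  self-employed: no → false
  citizen or permanent resident: yes → true
  loan-to-value ratio between 83.2% and 100.3%: 79 in [83.2, 100.3] is false
  co-signer present: no → false
  requested loan amount < 78878 USD: 126768 < 78878 is false
  late payments in last 24 months ≥ 1: 1 ≥ 1 is true
  bankruptcies on record > 0: 2 > 0 is true
  down-payment percentage ≤ 18.8%: 0.3 ≤ 18.8 is true
  property type ∈ {primary, secondary}: secondary is in the set → true
Combine:
[1] false OR true = true
[2.2] NOT false = true
[2] false OR true = true
[3] true OR false OR false = true
[4.2] NOT false = true
[4] false OR true = true
[5] true OR true = true
[6.1] NOT true = false
[6] false OR true = true
[root] true AND true AND true AND true AND true AND true = true
Overall: true → approved

Approved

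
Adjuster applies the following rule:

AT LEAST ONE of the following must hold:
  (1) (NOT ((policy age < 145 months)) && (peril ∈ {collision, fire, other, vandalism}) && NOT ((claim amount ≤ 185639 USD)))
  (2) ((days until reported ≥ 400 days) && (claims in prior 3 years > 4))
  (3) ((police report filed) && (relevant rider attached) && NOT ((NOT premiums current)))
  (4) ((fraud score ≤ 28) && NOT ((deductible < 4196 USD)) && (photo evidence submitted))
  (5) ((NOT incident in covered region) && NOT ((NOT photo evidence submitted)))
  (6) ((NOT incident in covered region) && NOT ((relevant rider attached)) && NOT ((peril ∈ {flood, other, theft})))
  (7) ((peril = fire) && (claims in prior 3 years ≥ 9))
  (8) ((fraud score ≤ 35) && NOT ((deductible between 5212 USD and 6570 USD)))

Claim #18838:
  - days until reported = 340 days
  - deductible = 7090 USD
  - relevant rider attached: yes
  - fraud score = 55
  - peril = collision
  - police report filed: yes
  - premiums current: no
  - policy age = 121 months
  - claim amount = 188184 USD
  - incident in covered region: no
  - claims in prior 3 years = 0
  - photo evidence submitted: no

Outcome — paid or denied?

Denied

Atomic conditions:
  policy age < 145 months: 121 < 145 is true
  peril ∈ {collision, fire, other, vandalism}: collision is in the set → true
  claim amount ≤ 185639 USD: 188184 ≤ 185639 is false
  days until reported ≥ 400 days: 340 ≥ 400 is false
  claims in prior 3 years > 4: 0 > 4 is false
  police report filed: yes → true
  relevant rider attached: yes → true
  NOT premiums current: no → true
  fraud score ≤ 28: 55 ≤ 28 is false
  deductible < 4196 USD: 7090 < 4196 is false
  photo evidence submitted: no → false
  NOT incident in covered region: no → true
  NOT photo evidence submitted: no → true
  peril ∈ {flood, other, theft}: collision is not in the set → false
  peril = fire: collision == fire is false
  claims in prior 3 years ≥ 9: 0 ≥ 9 is false
  fraud score ≤ 35: 55 ≤ 35 is false
  deductible between 5212 USD and 6570 USD: 7090 in [5212, 6570] is false
Combine:
[1.1] NOT true = false
[1.3] NOT false = true
[1] false AND true AND true = false
[2] false AND false = false
[3.3] NOT true = false
[3] true AND true AND false = false
[4.2] NOT false = true
[4] false AND true AND false = false
[5.2] NOT true = false
[5] true AND false = false
[6.2] NOT true = false
[6.3] NOT false = true
[6] true AND false AND true = false
[7] false AND false = false
[8.2] NOT false = true
[8] false AND true = false
[root] false OR false OR false OR false OR false OR false OR false OR false = false
Overall: false → denied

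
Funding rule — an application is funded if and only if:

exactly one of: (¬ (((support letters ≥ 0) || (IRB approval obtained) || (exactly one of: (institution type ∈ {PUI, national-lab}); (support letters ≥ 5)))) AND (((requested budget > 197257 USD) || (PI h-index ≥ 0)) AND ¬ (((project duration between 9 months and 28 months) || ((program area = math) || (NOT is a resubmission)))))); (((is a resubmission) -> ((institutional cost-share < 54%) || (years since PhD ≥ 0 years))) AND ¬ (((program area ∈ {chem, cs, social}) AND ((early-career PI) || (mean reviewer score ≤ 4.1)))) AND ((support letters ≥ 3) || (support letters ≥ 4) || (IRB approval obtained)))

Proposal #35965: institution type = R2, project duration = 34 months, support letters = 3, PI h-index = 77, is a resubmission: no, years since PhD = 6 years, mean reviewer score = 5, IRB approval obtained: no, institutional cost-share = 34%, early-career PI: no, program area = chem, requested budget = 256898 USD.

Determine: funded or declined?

Atomic conditions:
  support letters ≥ 0: 3 ≥ 0 is true
  IRB approval obtained: no → false
  institution type ∈ {PUI, national-lab}: R2 is not in the set → false
  support letters ≥ 5: 3 ≥ 5 is false
  requested budget > 197257 USD: 256898 > 197257 is true
  PI h-index ≥ 0: 77 ≥ 0 is true
  project duration between 9 months and 28 months: 34 in [9, 28] is false
  program area = math: chem == math is false
  NOT is a resubmission: no → true
  is a resubmission: no → false
  institutional cost-share < 54%: 34 < 54 is true
  years since PhD ≥ 0 years: 6 ≥ 0 is true
  program area ∈ {chem, cs, social}: chem is in the set → true
  early-career PI: no → false
  mean reviewer score ≤ 4.1: 5 ≤ 4.1 is false
  support letters ≥ 3: 3 ≥ 3 is true
  support letters ≥ 4: 3 ≥ 4 is false
Combine:
[1.1.1.3] exactly-one(false, false) = false
[1.1.1] true OR false OR false = true
[1.1] NOT true = false
[1.2.1] true OR true = true
[1.2.2.1.2] false OR true = true
[1.2.2.1] false OR true = true
[1.2.2] NOT true = false
[1.2] true AND false = false
[1] false AND false = false
[2.1.2] true OR true = true
[2.1] false → true (antecedent false ⇒ implication holds) = true
[2.2.1.2] false OR false = false
[2.2.1] true AND false = false
[2.2] NOT false = true
[2.3] true OR false OR false = true
[2] true AND true AND true = true
[root] exactly-one(false, true) = true
Overall: true → funded

Funded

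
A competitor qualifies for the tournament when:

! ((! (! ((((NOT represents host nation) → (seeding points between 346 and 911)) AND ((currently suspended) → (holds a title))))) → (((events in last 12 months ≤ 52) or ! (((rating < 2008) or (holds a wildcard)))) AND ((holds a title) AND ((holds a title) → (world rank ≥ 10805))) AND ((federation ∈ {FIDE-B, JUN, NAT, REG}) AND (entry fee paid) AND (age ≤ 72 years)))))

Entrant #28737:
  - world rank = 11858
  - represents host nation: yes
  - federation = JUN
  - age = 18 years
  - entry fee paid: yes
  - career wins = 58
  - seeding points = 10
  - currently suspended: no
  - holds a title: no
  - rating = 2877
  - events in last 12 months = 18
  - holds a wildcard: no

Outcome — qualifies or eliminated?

Qualifies

Atomic conditions:
  NOT represents host nation: yes → false
  seeding points between 346 and 911: 10 in [346, 911] is false
  currently suspended: no → false
  holds a title: no → false
  events in last 12 months ≤ 52: 18 ≤ 52 is true
  rating < 2008: 2877 < 2008 is false
  holds a wildcard: no → false
  world rank ≥ 10805: 11858 ≥ 10805 is true
  federation ∈ {FIDE-B, JUN, NAT, REG}: JUN is in the set → true
  entry fee paid: yes → true
  age ≤ 72 years: 18 ≤ 72 is true
Combine:
[1.1.1.1.1] false → false (antecedent false ⇒ implication holds) = true
[1.1.1.1.2] false → false (antecedent false ⇒ implication holds) = true
[1.1.1.1] true AND true = true
[1.1.1] NOT true = false
[1.1] NOT false = true
[1.2.1.2.1] false OR false = false
[1.2.1.2] NOT false = true
[1.2.1] true OR true = true
[1.2.2.2] false → true (antecedent false ⇒ implication holds) = true
[1.2.2] false AND true = false
[1.2.3] true AND true AND true = true
[1.2] true AND false AND true = false
[1] true → false = false
[root] NOT false = true
Overall: true → qualifies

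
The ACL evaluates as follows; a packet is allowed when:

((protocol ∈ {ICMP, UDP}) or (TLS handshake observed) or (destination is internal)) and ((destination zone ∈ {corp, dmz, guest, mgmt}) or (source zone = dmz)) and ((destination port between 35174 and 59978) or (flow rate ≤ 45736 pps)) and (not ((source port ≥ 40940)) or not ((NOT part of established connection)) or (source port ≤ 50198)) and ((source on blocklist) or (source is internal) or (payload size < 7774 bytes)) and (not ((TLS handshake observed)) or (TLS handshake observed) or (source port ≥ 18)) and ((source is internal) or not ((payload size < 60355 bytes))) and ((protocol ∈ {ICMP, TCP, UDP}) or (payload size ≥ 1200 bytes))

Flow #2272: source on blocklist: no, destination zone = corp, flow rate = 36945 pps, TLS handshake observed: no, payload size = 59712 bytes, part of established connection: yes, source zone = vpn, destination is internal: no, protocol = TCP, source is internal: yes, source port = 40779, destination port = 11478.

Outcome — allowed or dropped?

Atomic conditions:
  protocol ∈ {ICMP, UDP}: TCP is not in the set → false
  TLS handshake observed: no → false
  destination is internal: no → false
  destination zone ∈ {corp, dmz, guest, mgmt}: corp is in the set → true
  source zone = dmz: vpn == dmz is false
  destination port between 35174 and 59978: 11478 in [35174, 59978] is false
  flow rate ≤ 45736 pps: 36945 ≤ 45736 is true
  source port ≥ 40940: 40779 ≥ 40940 is false
  NOT part of established connection: yes → false
  source port ≤ 50198: 40779 ≤ 50198 is true
  source on blocklist: no → false
  source is internal: yes → true
  payload size < 7774 bytes: 59712 < 7774 is false
  source port ≥ 18: 40779 ≥ 18 is true
  payload size < 60355 bytes: 59712 < 60355 is true
  protocol ∈ {ICMP, TCP, UDP}: TCP is in the set → true
  payload size ≥ 1200 bytes: 59712 ≥ 1200 is true
Combine:
[1] false OR false OR false = false
[2] true OR false = true
[3] false OR true = true
[4.1] NOT false = true
[4.2] NOT false = true
[4] true OR true OR true = true
[5] false OR true OR false = true
[6.1] NOT false = true
[6] true OR false OR true = true
[7.2] NOT true = false
[7] true OR false = true
[8] true OR true = true
[root] false AND true AND true AND true AND true AND true AND true AND true = false
Overall: false → dropped

Dropped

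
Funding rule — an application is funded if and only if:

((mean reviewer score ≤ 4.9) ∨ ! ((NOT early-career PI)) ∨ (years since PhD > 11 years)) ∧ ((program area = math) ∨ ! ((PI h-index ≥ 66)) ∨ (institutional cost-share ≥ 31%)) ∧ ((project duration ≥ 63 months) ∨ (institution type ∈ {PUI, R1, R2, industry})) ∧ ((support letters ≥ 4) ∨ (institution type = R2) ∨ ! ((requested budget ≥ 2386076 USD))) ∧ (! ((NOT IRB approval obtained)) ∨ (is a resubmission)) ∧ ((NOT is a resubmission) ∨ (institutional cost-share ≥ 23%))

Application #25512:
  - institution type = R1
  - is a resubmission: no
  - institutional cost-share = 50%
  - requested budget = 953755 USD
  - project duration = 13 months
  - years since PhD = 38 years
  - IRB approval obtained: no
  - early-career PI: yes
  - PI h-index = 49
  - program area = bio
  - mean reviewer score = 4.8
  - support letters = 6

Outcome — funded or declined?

Atomic conditions:
  mean reviewer score ≤ 4.9: 4.8 ≤ 4.9 is true
  NOT early-career PI: yes → false
  years since PhD > 11 years: 38 > 11 is true
  program area = math: bio == math is false
  PI h-index ≥ 66: 49 ≥ 66 is false
  institutional cost-share ≥ 31%: 50 ≥ 31 is true
  project duration ≥ 63 months: 13 ≥ 63 is false
  institution type ∈ {PUI, R1, R2, industry}: R1 is in the set → true
  support letters ≥ 4: 6 ≥ 4 is true
  institution type = R2: R1 == R2 is false
  requested budget ≥ 2386076 USD: 953755 ≥ 2386076 is false
  NOT IRB approval obtained: no → true
  is a resubmission: no → false
  NOT is a resubmission: no → true
  institutional cost-share ≥ 23%: 50 ≥ 23 is true
Combine:
[1.2] NOT false = true
[1] true OR true OR true = true
[2.2] NOT false = true
[2] false OR true OR true = true
[3] false OR true = true
[4.3] NOT false = true
[4] true OR false OR true = true
[5.1] NOT true = false
[5] false OR false = false
[6] true OR true = true
[root] true AND true AND true AND true AND false AND true = false
Overall: false → declined

Declined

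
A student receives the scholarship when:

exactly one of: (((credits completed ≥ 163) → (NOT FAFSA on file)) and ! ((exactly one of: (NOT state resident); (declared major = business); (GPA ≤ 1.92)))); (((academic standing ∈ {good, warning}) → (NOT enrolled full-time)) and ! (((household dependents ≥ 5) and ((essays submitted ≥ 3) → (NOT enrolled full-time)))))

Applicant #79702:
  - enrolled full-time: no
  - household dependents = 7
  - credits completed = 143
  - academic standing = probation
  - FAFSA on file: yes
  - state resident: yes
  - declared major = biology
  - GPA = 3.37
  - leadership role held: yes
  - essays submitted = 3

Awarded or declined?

Atomic conditions:
  credits completed ≥ 163: 143 ≥ 163 is false
  NOT FAFSA on file: yes → false
  NOT state resident: yes → false
  declared major = business: biology == business is false
  GPA ≤ 1.92: 3.37 ≤ 1.92 is false
  academic standing ∈ {good, warning}: probation is not in the set → false
  NOT enrolled full-time: no → true
  household dependents ≥ 5: 7 ≥ 5 is true
  essays submitted ≥ 3: 3 ≥ 3 is true
Combine:
[1.1] false → false (antecedent false ⇒ implication holds) = true
[1.2.1] exactly-one(false, false, false) = false
[1.2] NOT false = true
[1] true AND true = true
[2.1] false → true (antecedent false ⇒ implication holds) = true
[2.2.1.2] true → true = true
[2.2.1] true AND true = true
[2.2] NOT true = false
[2] true AND false = false
[root] exactly-one(true, false) = true
Overall: true → awarded

Awarded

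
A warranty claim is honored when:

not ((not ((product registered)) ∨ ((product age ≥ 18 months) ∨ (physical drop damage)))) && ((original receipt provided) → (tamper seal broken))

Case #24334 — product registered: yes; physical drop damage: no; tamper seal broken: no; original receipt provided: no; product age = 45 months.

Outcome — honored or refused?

Atomic conditions:
  product registered: yes → true
  product age ≥ 18 months: 45 ≥ 18 is true
  physical drop damage: no → false
  original receipt provided: no → false
  tamper seal broken: no → false
Combine:
[1.1.1] NOT true = false
[1.1.2] true OR false = true
[1.1] false OR true = true
[1] NOT true = false
[2] false → false (antecedent false ⇒ implication holds) = true
[root] false AND true = false
Overall: false → refused

Refused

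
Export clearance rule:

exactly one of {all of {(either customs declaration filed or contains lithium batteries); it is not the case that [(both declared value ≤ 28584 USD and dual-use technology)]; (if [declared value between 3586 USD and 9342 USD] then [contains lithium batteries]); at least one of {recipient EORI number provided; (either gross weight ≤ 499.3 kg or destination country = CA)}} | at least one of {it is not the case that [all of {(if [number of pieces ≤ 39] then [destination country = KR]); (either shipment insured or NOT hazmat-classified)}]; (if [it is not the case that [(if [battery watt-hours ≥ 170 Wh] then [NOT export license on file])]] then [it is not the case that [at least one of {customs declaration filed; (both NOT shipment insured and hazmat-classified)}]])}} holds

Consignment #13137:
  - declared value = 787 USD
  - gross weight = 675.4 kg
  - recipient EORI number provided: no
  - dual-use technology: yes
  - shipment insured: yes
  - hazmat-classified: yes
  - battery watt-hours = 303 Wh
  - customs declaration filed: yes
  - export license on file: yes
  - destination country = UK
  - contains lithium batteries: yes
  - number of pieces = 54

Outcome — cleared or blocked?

Atomic conditions:
  customs declaration filed: yes → true
  contains lithium batteries: yes → true
  declared value ≤ 28584 USD: 787 ≤ 28584 is true
  dual-use technology: yes → true
  declared value between 3586 USD and 9342 USD: 787 in [3586, 9342] is false
  recipient EORI number provided: no → false
  gross weight ≤ 499.3 kg: 675.4 ≤ 499.3 is false
  destination country = CA: UK == CA is false
  number of pieces ≤ 39: 54 ≤ 39 is false
  destination country = KR: UK == KR is false
  shipment insured: yes → true
  NOT hazmat-classified: yes → false
  battery watt-hours ≥ 170 Wh: 303 ≥ 170 is true
  NOT export license on file: yes → false
  NOT shipment insured: yes → false
  hazmat-classified: yes → true
Combine:
[1.1] true OR true = true
[1.2.1] true AND true = true
[1.2] NOT true = false
[1.3] false → true (antecedent false ⇒ implication holds) = true
[1.4.2] false OR false = false
[1.4] false OR false = false
[1] true AND false AND true AND false = false
[2.1.1.1] false → false (antecedent false ⇒ implication holds) = true
[2.1.1.2] true OR false = true
[2.1.1] true AND true = true
[2.1] NOT true = false
[2.2.1.1] true → false = false
[2.2.1] NOT false = true
[2.2.2.1.2] false AND true = false
[2.2.2.1] true OR false = true
[2.2.2] NOT true = false
[2.2] true → false = false
[2] false OR false = false
[root] exactly-one(false, false) = false
Overall: false → blocked

Blocked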